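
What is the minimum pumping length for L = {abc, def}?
p = 4

For a finite language L, the pumping lemma holds vacuously if p > max|s| for s ∈ L.

The longest string in L = {abc, def} has length 3.
If p = 4, then no string s ∈ L has |s| ≥ p, so the condition is vacuously true.

The minimum pumping length is p = 4.

Why no smaller p works: for any p ≤ 3, the longest string s ∈ L has |s| = 3 ≥ p, so it would
have to be pumpable; but pumping up (i = 2, 3, ...) produces ever longer strings, which cannot all lie in the
finite language L. So the pumping property fails for every p ≤ 3.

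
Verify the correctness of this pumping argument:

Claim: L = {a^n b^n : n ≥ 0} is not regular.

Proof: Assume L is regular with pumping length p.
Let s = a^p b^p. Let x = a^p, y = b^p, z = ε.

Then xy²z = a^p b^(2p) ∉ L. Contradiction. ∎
The proof is INCORRECT.

Error: The decomposition violates |xy| ≤ p.
With x = a^p and y = b^p, we have |xy| = 2p > p.
The pumping lemma requires |xy| ≤ p, so y must be within the first p characters.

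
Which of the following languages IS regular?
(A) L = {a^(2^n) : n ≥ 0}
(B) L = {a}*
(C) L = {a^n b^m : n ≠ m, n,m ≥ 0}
(B) {a}*

(B) L = {a}* is regular.

This can be recognized by a finite automaton (DFA/NFA).
Regular expressions like {a}* define regular languages.

The other choices are not regular:
- {a^(2^n) : n ≥ 0}: After pumping, length is no longer a power of 2
- {a^n b^m : n ≠ m, n,m ≥ 0}: After pumping a's, we can make n = m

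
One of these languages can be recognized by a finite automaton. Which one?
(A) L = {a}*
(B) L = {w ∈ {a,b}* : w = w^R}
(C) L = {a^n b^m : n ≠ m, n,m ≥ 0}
(A) {a}*

(A) L = {a}* is regular.

This can be recognized by a finite automaton (DFA/NFA).
Regular expressions like {a}* define regular languages.

The other choices are not regular:
- {a^n b^m : n ≠ m, n,m ≥ 0}: After pumping a's, we can make n = m
- {w ∈ {a,b}* : w = w^R}: After pumping, the string is no longer symmetric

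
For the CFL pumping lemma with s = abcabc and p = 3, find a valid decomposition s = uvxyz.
u='ab', v='c', x='a', y='b', z='c'

For s = abcabc with pumping length p = 3:

One valid decomposition:
- u = 'ab'
- v = 'c'
- x = 'a'
- y = 'b'
- z = 'c'

Verification:
- uvxyz = 'ab' + 'c' + 'a' + 'b' + 'c' = abcabc ✓
- |vxy| = |'cab'| = 3 ≤ 3 ✓
- |vy| = |'cb'| = 2 > 0 ✓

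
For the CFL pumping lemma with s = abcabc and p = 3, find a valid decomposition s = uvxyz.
u='ab', v='c', x='a', y='b', z='c'

For s = abcabc with pumping length p = 3:

One valid decomposition:
- u = 'ab'
- v = 'c'
- x = 'a'
- y = 'b'
- z = 'c'

Verification:
- uvxyz = 'ab' + 'c' + 'a' + 'b' + 'c' = abcabc ✓
- |vxy| = |'cab'| = 3 ≤ 3 ✓
- |vy| = |'cb'| = 2 > 0 ✓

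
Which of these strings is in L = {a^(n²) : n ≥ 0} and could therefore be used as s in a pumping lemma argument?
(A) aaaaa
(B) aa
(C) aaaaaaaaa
(C) aaaaaaaaa

The pumping lemma is applied to a string s that lies in L, so first check membership of each option:
- (A) aaaaa has length 5, strictly between 2² = 4 and 3² = 9, so it is not in L ✗
- (B) aa has length 2, strictly between 1² = 1 and 2² = 4, so it is not in L ✗
- (C) aaaaaaaaa has length 9 = 3², a perfect square, so it is in L ✓

Only (C) aaaaaaaaa is in L, so it is the only candidate that could play the role of s.
(In a complete proof one picks s in terms of the pumping length p so that |s| ≥ p is guaranteed; a fixed string like aaaaaaaaa illustrates the shape of such an s.)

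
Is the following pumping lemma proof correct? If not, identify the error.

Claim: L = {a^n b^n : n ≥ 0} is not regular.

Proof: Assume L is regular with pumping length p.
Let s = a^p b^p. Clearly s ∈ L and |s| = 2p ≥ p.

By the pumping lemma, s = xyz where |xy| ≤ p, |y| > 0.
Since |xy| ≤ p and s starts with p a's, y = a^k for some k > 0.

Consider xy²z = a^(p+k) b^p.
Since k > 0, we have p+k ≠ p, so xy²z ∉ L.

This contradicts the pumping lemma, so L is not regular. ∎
The proof is correct.

This proof is valid because:
1. The string s = a^p b^p is correctly in L
2. The decomposition analysis is correct: y must consist only of a's
3. The contradiction is valid: pumping increases a's but not b's
4. The conclusion follows logically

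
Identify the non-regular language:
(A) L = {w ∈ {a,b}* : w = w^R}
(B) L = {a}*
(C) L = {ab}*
(A) {w ∈ {a,b}* : w = w^R}

(A) L = {w ∈ {a,b}* : w = w^R} is NOT regular.

The pumping lemma can be used to prove this:
After pumping, the string is no longer symmetric

The other languages are regular because they can be recognized by finite automata.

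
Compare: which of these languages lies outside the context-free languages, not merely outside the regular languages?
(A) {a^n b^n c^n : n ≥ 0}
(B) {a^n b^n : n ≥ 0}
(A) {a^n b^n c^n : n ≥ 0}

(A) {a^n b^n c^n : n ≥ 0} requires the CFL pumping lemma.

- {a^n b^n : n ≥ 0} is context-free (but not regular)
  • Can be shown non-regular with the regular pumping lemma
  • After pumping, the number of a's and b's become unequal

- {a^n b^n c^n : n ≥ 0} is NOT context-free
  • Requires the CFL pumping lemma to prove
  • Cannot maintain three equal counts simultaneously

The CFL pumping lemma is "stronger" in that it can prove non-membership
in the larger class of context-free languages.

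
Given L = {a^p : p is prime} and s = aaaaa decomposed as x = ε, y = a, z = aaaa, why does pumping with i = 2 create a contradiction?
xy²z = aaaaaa ∉ L

Pumping with i = 2 replaces y = a by y² = aa:
- Original: s = xyz = aaaaa; aaaaa has length 5, which is prime, so it is in L
- Pumped: xy²z = ε · aa · aaaa = aaaaaa
- aaaaaa has length 6 = 2 × 3, which is not prime, so it is not in L

The pumping lemma would require xy²z ∈ L, so this decomposition yields a contradiction.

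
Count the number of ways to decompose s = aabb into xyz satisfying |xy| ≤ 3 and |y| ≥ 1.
6

For s = 'aabb' with pumping length p = 3:

Constraints: |xy| ≤ 3, |y| > 0

Valid decompositions (|xy| ≤ p, |y| ≥ 1):
  • x='', y='a', z='abb'
  • x='a', y='a', z='bb'
  • x='', y='aa', z='bb'
  • x='aa', y='b', z='b'
  • x='a', y='ab', z='b'
  • x='', y='aab', z='b'

Total count: 6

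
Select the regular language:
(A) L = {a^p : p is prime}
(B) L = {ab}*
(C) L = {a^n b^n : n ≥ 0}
(B) {ab}*

(B) L = {ab}* is regular.

This can be recognized by a finite automaton (DFA/NFA).
Regular expressions like {ab}* define regular languages.

The other choices are not regular:
- {a^p : p is prime}: After pumping, the length becomes composite
- {a^n b^n : n ≥ 0}: After pumping, the number of a's and b's become unequal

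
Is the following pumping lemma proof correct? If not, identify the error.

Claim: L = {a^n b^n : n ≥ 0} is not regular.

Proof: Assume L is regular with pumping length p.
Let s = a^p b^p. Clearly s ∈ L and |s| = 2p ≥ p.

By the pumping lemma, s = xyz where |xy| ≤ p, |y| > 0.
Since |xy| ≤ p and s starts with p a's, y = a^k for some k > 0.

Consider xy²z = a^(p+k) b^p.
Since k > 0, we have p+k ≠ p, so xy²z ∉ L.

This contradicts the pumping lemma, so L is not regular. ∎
The proof is correct.

This proof is valid because:
1. The string s = a^p b^p is correctly in L
2. The decomposition analysis is correct: y must consist only of a's
3. The contradiction is valid: pumping increases a's but not b's
4. The conclusion follows logically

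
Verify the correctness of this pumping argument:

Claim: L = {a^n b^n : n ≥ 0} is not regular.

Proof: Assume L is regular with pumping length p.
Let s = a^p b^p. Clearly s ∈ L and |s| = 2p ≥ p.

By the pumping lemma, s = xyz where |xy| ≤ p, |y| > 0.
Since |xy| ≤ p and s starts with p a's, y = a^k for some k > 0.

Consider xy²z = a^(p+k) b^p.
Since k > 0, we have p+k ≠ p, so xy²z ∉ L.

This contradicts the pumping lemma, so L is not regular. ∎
The proof is correct.

This proof is valid because:
1. The string s = a^p b^p is correctly in L
2. The decomposition analysis is correct: y must consist only of a's
3. The contradiction is valid: pumping increases a's but not b's
4. The conclusion follows logically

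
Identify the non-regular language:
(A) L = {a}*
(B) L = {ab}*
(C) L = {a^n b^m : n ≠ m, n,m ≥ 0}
(C) {a^n b^m : n ≠ m, n,m ≥ 0}

(C) L = {a^n b^m : n ≠ m, n,m ≥ 0} is NOT regular.

The pumping lemma can be used to prove this:
After pumping a's, we can make n = m

The other languages are regular because they can be recognized by finite automata.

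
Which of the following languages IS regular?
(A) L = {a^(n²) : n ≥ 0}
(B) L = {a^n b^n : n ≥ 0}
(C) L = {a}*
(C) {a}*

(C) L = {a}* is regular.

This can be recognized by a finite automaton (DFA/NFA).
Regular expressions like {a}* define regular languages.

The other choices are not regular:
- {a^n b^n : n ≥ 0}: After pumping, the number of a's and b's become unequal
- {a^(n²) : n ≥ 0}: After pumping, length is no longer a perfect square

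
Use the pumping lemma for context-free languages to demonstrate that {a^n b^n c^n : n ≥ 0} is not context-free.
Assume for contradiction that L is context-free, and let p ≥ 1 be the pumping length given by the pumping lemma for CFLs.
Choose s = a^p b^p c^p. Then s ∈ L and |s| = 3p ≥ p.
By the CFL pumping lemma, s = uvxyz for some u, v, x, y, z with |vxy| ≤ p, |vy| ≥ 1, and uv^i xy^i z ∈ L for every i ≥ 0.

Because |vxy| ≤ p, the window vxy cannot contain both an a and a c: any substring of s containing both must include the entire block b^p plus at least one a and one c, so it has length ≥ p + 2 > p.
Hence at least one of the letters a, c does not occur in vy at all.

Take i = 0: the string uxz is obtained from s by deleting |vy| ≥ 1 symbols, so |uxz| = 3p − |vy| < 3p.
But the letter (a or c) that does not occur in vy still occurs exactly p times in uxz. Every string of L with exactly p copies of some letter is a^p b^p c^p, of length 3p. Since |uxz| < 3p, uxz ∉ L.

This contradicts the CFL pumping lemma, which requires uv^i xy^i z ∈ L for all i ≥ 0.
Hence L = {a^n b^n c^n : n ≥ 0} is not context-free. ∎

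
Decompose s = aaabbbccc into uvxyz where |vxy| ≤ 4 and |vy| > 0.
u='aa', v='a', x='bb', y='b', z='ccc'

For s = aaabbbccc with pumping length p = 4:

One valid decomposition:
- u = 'aa'
- v = 'a'
- x = 'bb'
- y = 'b'
- z = 'ccc'

Verification:
- uvxyz = 'aa' + 'a' + 'bb' + 'b' + 'ccc' = aaabbbccc ✓
- |vxy| = |'abbb'| = 4 ≤ 4 ✓
- |vy| = |'ab'| = 2 > 0 ✓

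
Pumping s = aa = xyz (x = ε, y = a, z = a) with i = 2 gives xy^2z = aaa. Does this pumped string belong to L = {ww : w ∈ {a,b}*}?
No

xy²z = ε · aa · a = aaa.
aaa has odd length 3, so it cannot be written as ww and is not in L.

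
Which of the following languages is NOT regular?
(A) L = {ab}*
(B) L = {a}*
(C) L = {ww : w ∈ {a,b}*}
(C) {ww : w ∈ {a,b}*}

(C) L = {ww : w ∈ {a,b}*} is NOT regular.

The pumping lemma can be used to prove this:
After pumping, the two halves no longer match

The other languages are regular because they can be recognized by finite automata.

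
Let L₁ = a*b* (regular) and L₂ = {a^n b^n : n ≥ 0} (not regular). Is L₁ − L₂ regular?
No — L₁ − L₂ is not regular.

a*b* − {a^n b^n} = {a^n b^m : n ≠ m}. If this were regular, then its complement intersected with a*b*, namely {a^n b^n : n ≥ 0}, would be regular too (closure under complement and intersection) — contradiction. So L₁ − L₂ is not regular.

Note that the bare facts "L₁ regular, L₂ non-regular" do not settle the question by themselves: the closure of regular languages under ∪, ∩, complement and difference applies only when BOTH operands are regular. With a non-regular operand the result can come out regular or non-regular depending on the specific languages, so one has to work out L₁ − L₂ for this particular pair, as above.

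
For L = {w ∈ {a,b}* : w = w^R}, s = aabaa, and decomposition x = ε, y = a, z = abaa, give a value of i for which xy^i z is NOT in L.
i = 2

xy²z = ε · aa · abaa = aaabaa; aaabaa reversed is aabaaa ≠ aaabaa, so it is not a palindrome and is not in L.
(Other choices also work, e.g. i = 0, 3; only i = 1 is guaranteed to stay in L since xy¹z = s.)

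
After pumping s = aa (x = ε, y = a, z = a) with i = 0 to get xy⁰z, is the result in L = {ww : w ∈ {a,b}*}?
No

xy⁰z = ε · ε · a = a.
a has odd length 1, so it cannot be written as ww and is not in L.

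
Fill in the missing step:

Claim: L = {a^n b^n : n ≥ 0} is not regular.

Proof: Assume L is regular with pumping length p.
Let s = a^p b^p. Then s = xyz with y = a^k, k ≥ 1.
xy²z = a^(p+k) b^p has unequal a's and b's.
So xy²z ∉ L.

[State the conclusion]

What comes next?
This contradicts the pumping lemma for regular languages,
which guarantees xy^i z ∈ L for all i ≥ 0.

Since our assumption that L is regular leads to a contradiction,
we conclude that L = {a^n b^n : n ≥ 0} is NOT regular. ∎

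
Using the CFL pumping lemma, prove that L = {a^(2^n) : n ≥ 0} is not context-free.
Assume for contradiction that L is context-free, and let p ≥ 1 be the pumping length given by the pumping lemma for CFLs.
Choose s = a^(2^p). Then s ∈ L and |s| = 2^p ≥ p.
By the CFL pumping lemma, s = uvxyz for some u, v, x, y, z with |vxy| ≤ p, |vy| ≥ 1, and uv^i xy^i z ∈ L for every i ≥ 0.
All symbols are a's, so only lengths matter: let k = |vy|, with 1 ≤ k ≤ |vxy| ≤ p < 2^p.

Take i = 2: |uv²xy²z| = 2^p + k, and 2^p < 2^p + k < 2^p + 2^p = 2^(p+1).
So the length lies strictly between consecutive powers of two and is not a power of 2; uv²xy²z ∉ L.

This contradicts the CFL pumping lemma, which requires uv^i xy^i z ∈ L for all i ≥ 0.
Hence L = {a^(2^n) : n ≥ 0} is not context-free. ∎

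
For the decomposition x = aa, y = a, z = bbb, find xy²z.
aaaabbb

Given x = 'aa', y = 'a', z = 'bbb' and i = 2:

xy^2z = x + y·y·...·y (2 times) + z
       = 'aa' + 'a'^2 + 'bbb'
       = 'aa' + 'aa' + 'bbb'
       = 'aaaabbb'

The pumped string is 'aaaabbb' with length 7.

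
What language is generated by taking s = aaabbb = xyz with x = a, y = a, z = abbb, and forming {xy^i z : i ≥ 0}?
{xy^i z : i ≥ 0} = {a^(2+i) b^3 : i ≥ 0} = {aabbb, aaabbb, aaaabbb, ...}

With x = a, y = a, z = abbb: Starting with aaabbb and pumping the second 'a', we get strings with 2+i a's followed by 3 b's for i = 0, 1, 2, ...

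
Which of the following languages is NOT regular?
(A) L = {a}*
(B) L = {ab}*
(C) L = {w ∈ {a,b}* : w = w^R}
(C) {w ∈ {a,b}* : w = w^R}

(C) L = {w ∈ {a,b}* : w = w^R} is NOT regular.

The pumping lemma can be used to prove this:
After pumping, the string is no longer symmetric

The other languages are regular because they can be recognized by finite automata.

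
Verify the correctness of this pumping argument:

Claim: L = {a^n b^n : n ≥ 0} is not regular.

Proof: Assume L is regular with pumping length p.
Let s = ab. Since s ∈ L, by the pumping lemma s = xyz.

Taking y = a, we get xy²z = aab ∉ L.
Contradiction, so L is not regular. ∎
The proof is INCORRECT.

Error: The string s = ab may be shorter than p.
The pumping lemma only applies to strings with |s| ≥ p, and p is not under our control.
We must choose s in terms of p, e.g. s = a^p b^p, to ensure |s| ≥ p.
(The proof also fixes one particular y; a valid argument must handle every decomposition with |xy| ≤ p and |y| ≥ 1 — for s = a^p b^p this forces y = a^k, and then xy²z = a^(p+k) b^p ∉ L.)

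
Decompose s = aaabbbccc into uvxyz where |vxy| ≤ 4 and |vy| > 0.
u='aa', v='a', x='bb', y='b', z='ccc'

For s = aaabbbccc with pumping length p = 4:

One valid decomposition:
- u = 'aa'
- v = 'a'
- x = 'bb'
- y = 'b'
- z = 'ccc'

Verification:
- uvxyz = 'aa' + 'a' + 'bb' + 'b' + 'ccc' = aaabbbccc ✓
- |vxy| = |'abbb'| = 4 ≤ 4 ✓
- |vy| = |'ab'| = 2 > 0 ✓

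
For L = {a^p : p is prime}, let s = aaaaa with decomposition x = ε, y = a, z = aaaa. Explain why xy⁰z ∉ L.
xy⁰z = aaaa ∉ L

Pumping with i = 0 replaces y = a by y⁰ = ε:
- Original: s = xyz = aaaaa; aaaaa has length 5, which is prime, so it is in L
- Pumped: xy⁰z = ε · ε · aaaa = aaaa
- aaaa has length 4 = 2 × 2, which is not prime, so it is not in L

The pumping lemma would require xy⁰z ∈ L, so this decomposition yields a contradiction.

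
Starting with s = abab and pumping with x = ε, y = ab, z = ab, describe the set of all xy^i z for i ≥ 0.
{xy^i z : i ≥ 0} = {(ab)^(i+1) : i ≥ 0} = {ab, abab, ababab, ...}

With x = ε, y = ab, z = ab: Pumping 'ab' gives strings of alternating a's and b's.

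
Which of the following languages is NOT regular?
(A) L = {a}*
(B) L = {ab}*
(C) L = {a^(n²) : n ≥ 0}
(C) {a^(n²) : n ≥ 0}

(C) L = {a^(n²) : n ≥ 0} is NOT regular.

The pumping lemma can be used to prove this:
After pumping, length is no longer a perfect square

The other languages are regular because they can be recognized by finite automata.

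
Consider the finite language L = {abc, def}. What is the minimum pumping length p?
p = 4

For a finite language L, the pumping lemma holds vacuously if p > max|s| for s ∈ L.

The longest string in L = {abc, def} has length 3.
If p = 4, then no string s ∈ L has |s| ≥ p, so the condition is vacuously true.

The minimum pumping length is p = 4.

Why no smaller p works: for any p ≤ 3, the longest string s ∈ L has |s| = 3 ≥ p, so it would
have to be pumpable; but pumping up (i = 2, 3, ...) produces ever longer strings, which cannot all lie in the
finite language L. So the pumping property fails for every p ≤ 3.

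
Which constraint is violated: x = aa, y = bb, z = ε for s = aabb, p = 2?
Violated: |xy| ≤ p

The decomposition x = aa, y = bb, z = ε for s = aabb with p = 2
violates the constraint: |xy| ≤ p

|xy| = |aabb| = 4 > 2 = p. The decomposition puts too many characters in xy.

Pumping lemma constraints:
1. xyz = s (decomposition is valid)
2. |xy| ≤ p
3. |y| > 0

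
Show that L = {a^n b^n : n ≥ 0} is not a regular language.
Assume for contradiction that L is regular, and let p ≥ 1 be the pumping length given by the pumping lemma.
Choose s = a^p b^p. Then s ∈ L and |s| = 2p ≥ p.
By the pumping lemma, s = xyz for some x, y, z with |xy| ≤ p, |y| ≥ 1, and xy^i z ∈ L for every i ≥ 0.
Since |xy| ≤ p and the first p symbols of s are all a's, we must have y = a^k for some k with 1 ≤ k ≤ p.

Take i = 0: xy⁰z = a^(p − k) b^p.
This string has p − k a's but p b's, and p − k < p because k ≥ 1. So xy⁰z ∉ L.

This contradicts the pumping lemma, which requires xy^i z ∈ L for all i ≥ 0.
Hence L = {a^n b^n : n ≥ 0} is not regular. ∎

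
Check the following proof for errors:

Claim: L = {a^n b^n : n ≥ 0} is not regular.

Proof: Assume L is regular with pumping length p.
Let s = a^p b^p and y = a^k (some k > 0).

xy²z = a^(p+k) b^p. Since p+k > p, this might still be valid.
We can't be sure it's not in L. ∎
The proof is INCORRECT.

Error: The conclusion is wrong.
xy²z = a^(p+k) b^p is definitely NOT in L because the number of a's (p+k) ≠ number of b's (p).
The proof incorrectly doubts what is actually a valid contradiction.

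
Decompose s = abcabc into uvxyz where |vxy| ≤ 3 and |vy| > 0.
u='ab', v='c', x='a', y='b', z='c'

For s = abcabc with pumping length p = 3:

One valid decomposition:
- u = 'ab'
- v = 'c'
- x = 'a'
- y = 'b'
- z = 'c'

Verification:
- uvxyz = 'ab' + 'c' + 'a' + 'b' + 'c' = abcabc ✓
- |vxy| = |'cab'| = 3 ≤ 3 ✓
- |vy| = |'cb'| = 2 > 0 ✓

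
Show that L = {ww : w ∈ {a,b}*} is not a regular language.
Assume for contradiction that L is regular, and let p ≥ 1 be the pumping length given by the pumping lemma.
Choose s = a^p b a^p b. Then s ∈ L (take w = a^p b) and |s| = 2p + 2 ≥ p.
By the pumping lemma, s = xyz for some x, y, z with |xy| ≤ p, |y| ≥ 1, and xy^i z ∈ L for every i ≥ 0.
Since |xy| ≤ p and the first p symbols of s are all a's, y = a^k for some k with 1 ≤ k ≤ p.

Take i = 2: t = xy²z = a^(p + k) b a^p b.
Suppose t = uu for some string u. The string t contains exactly two b's and ends in b, so u contains exactly one b and ends in b; hence u = a^j b for some j, and uu = a^j b a^j b. Comparing with t = a^(p + k) b a^p b forces j = p + k (first block) and j = p (second block), which is impossible since k ≥ 1. So t ∉ L.

This contradicts the pumping lemma, which requires xy^i z ∈ L for all i ≥ 0.
Hence L = {ww : w ∈ {a,b}*} is not regular. ∎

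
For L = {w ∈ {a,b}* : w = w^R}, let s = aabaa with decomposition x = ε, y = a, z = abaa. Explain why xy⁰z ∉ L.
xy⁰z = abaa ∉ L

Pumping with i = 0 replaces y = a by y⁰ = ε:
- Original: s = xyz = aabaa; aabaa reversed is aabaa, the same string, so it is a palindrome and is in L
- Pumped: xy⁰z = ε · ε · abaa = abaa
- abaa reversed is aaba ≠ abaa, so it is not a palindrome and is not in L

The pumping lemma would require xy⁰z ∈ L, so this decomposition yields a contradiction.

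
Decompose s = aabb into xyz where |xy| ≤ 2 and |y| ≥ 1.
x = '', y = 'a', z = 'abb'

For s = aabb and p = 2, one valid decomposition is:
- x = '' (length 0)
- y = 'a' (length 1)
- z = 'abb' (length 3)

Verification:
- xyz = '' + 'a' + 'abb' = aabb ✓
- |xy| = 1 ≤ 2 ✓
- |y| = 1 > 0 ✓

All pumping lemma constraints are satisfied.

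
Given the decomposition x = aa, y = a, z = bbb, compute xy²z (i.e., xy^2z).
aaaabbb

Given x = 'aa', y = 'a', z = 'bbb' and i = 2:

xy^2z = x + y·y·...·y (2 times) + z
       = 'aa' + 'a'^2 + 'bbb'
       = 'aa' + 'aa' + 'bbb'
       = 'aaaabbb'

The pumped string is 'aaaabbb' with length 7.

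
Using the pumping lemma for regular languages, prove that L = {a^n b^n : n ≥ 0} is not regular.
Assume for contradiction that L is regular, and let p ≥ 1 be the pumping length given by the pumping lemma.
Choose s = a^p b^p. Then s ∈ L and |s| = 2p ≥ p.
By the pumping lemma, s = xyz for some x, y, z with |xy| ≤ p, |y| ≥ 1, and xy^i z ∈ L for every i ≥ 0.
Since |xy| ≤ p and the first p symbols of s are all a's, we must have y = a^k for some k with 1 ≤ k ≤ p.

Take i = 2: xy²z = a^(p + k) b^p.
This string has p + k a's but p b's, and p + k > p because k ≥ 1. So xy²z ∉ L.

This contradicts the pumping lemma, which requires xy^i z ∈ L for all i ≥ 0.
Hence L = {a^n b^n : n ≥ 0} is not regular. ∎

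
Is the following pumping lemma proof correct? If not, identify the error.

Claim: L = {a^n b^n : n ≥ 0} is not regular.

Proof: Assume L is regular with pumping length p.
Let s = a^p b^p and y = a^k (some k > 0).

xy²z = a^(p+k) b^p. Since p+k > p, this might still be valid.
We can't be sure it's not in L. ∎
The proof is INCORRECT.

Error: The conclusion is wrong.
xy²z = a^(p+k) b^p is definitely NOT in L because the number of a's (p+k) ≠ number of b's (p).
The proof incorrectly doubts what is actually a valid contradiction.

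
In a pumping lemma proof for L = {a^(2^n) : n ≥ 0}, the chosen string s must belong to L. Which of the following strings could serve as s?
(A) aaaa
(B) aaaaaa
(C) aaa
(A) aaaa

The pumping lemma is applied to a string s that lies in L, so first check membership of each option:
- (A) aaaa has length 4 = 2^2, so it is in L ✓
- (B) aaaaaa has length 6, strictly between 2^2 = 4 and 2^3 = 8, so it is not in L ✗
- (C) aaa has length 3, strictly between 2^1 = 2 and 2^2 = 4, so it is not in L ✗

Only (A) aaaa is in L, so it is the only candidate that could play the role of s.
(In a complete proof one picks s in terms of the pumping length p so that |s| ≥ p is guaranteed; a fixed string like aaaa illustrates the shape of such an s.)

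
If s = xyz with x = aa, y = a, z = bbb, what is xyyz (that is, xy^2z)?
aaaabbb

Given x = 'aa', y = 'a', z = 'bbb' and i = 2:

xy^2z = x + y·y·...·y (2 times) + z
       = 'aa' + 'a'^2 + 'bbb'
       = 'aa' + 'aa' + 'bbb'
       = 'aaaabbb'

The pumped string is 'aaaabbb' with length 7.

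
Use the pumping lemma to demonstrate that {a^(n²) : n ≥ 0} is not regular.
Assume for contradiction that L is regular, and let p ≥ 1 be the pumping length given by the pumping lemma.
Choose s = a^(p²). Then s ∈ L and |s| = p² ≥ p.
By the pumping lemma, s = xyz for some x, y, z with |xy| ≤ p, |y| ≥ 1, and xy^i z ∈ L for every i ≥ 0.
Here y = a^k for some k with 1 ≤ k ≤ |xy| ≤ p.

Take i = 2: |xy²z| = p² + k.
Now p² < p² + k ≤ p² + p < p² + 2p + 1 = (p + 1)².
So |xy²z| lies strictly between the consecutive squares p² and (p + 1)², hence is not a perfect square, and xy²z ∉ L.

This contradicts the pumping lemma, which requires xy^i z ∈ L for all i ≥ 0.
Hence L = {a^(n²) : n ≥ 0} is not regular. ∎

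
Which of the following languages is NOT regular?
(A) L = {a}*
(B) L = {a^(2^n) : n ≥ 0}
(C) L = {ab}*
(B) {a^(2^n) : n ≥ 0}

(B) L = {a^(2^n) : n ≥ 0} is NOT regular.

The pumping lemma can be used to prove this:
After pumping, length is no longer a power of 2

The other languages are regular because they can be recognized by finite automata.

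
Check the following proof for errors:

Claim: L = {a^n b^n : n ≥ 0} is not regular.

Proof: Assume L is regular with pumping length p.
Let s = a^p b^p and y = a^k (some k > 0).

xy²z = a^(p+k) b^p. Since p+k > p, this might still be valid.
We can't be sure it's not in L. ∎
The proof is INCORRECT.

Error: The conclusion is wrong.
xy²z = a^(p+k) b^p is definitely NOT in L because the number of a's (p+k) ≠ number of b's (p).
The proof incorrectly doubts what is actually a valid contradiction.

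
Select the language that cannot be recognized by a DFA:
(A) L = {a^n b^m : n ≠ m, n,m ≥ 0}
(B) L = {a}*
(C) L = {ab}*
(A) {a^n b^m : n ≠ m, n,m ≥ 0}

(A) L = {a^n b^m : n ≠ m, n,m ≥ 0} is NOT regular.

The pumping lemma can be used to prove this:
After pumping a's, we can make n = m

The other languages are regular because they can be recognized by finite automata.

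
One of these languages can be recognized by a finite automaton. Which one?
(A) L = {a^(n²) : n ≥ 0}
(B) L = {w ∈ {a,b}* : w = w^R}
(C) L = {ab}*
(C) {ab}*

(C) L = {ab}* is regular.

This can be recognized by a finite automaton (DFA/NFA).
Regular expressions like {ab}* define regular languages.

The other choices are not regular:
- {w ∈ {a,b}* : w = w^R}: After pumping, the string is no longer symmetric
- {a^(n²) : n ≥ 0}: After pumping, length is no longer a perfect square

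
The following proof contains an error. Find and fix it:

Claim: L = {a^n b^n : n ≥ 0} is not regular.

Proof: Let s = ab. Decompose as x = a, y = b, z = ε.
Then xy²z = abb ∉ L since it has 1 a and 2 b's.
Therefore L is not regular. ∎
Error: The string s = ab might be shorter than the pumping length p.

Correction: Choose s = a^p b^p to ensure |s| ≥ p. Also, the decomposition is wrong: with |xy| ≤ p, y cannot include b's when s starts with p a's.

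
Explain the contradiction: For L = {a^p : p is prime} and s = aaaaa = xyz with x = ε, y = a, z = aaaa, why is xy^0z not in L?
xy⁰z = aaaa ∉ L

Pumping with i = 0 replaces y = a by y⁰ = ε:
- Original: s = xyz = aaaaa; aaaaa has length 5, which is prime, so it is in L
- Pumped: xy⁰z = ε · ε · aaaa = aaaa
- aaaa has length 4 = 2 × 2, which is not prime, so it is not in L

The pumping lemma would require xy⁰z ∈ L, so this decomposition yields a contradiction.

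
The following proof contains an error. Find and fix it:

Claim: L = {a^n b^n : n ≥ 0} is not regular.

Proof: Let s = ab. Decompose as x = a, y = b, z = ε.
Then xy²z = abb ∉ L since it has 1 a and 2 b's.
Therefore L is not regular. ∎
Error: The string s = ab might be shorter than the pumping length p.

Correction: Choose s = a^p b^p to ensure |s| ≥ p. Also, the decomposition is wrong: with |xy| ≤ p, y cannot include b's when s starts with p a's.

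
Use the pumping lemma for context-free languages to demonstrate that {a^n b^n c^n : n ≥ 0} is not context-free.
Assume for contradiction that L is context-free, and let p ≥ 1 be the pumping length given by the pumping lemma for CFLs.
Choose s = a^p b^p c^p. Then s ∈ L and |s| = 3p ≥ p.
By the CFL pumping lemma, s = uvxyz for some u, v, x, y, z with |vxy| ≤ p, |vy| ≥ 1, and uv^i xy^i z ∈ L for every i ≥ 0.

Because |vxy| ≤ p, the window vxy cannot contain both an a and a c: any substring of s containing both must include the entire block b^p plus at least one a and one c, so it has length ≥ p + 2 > p.
Hence at least one of the letters a, c does not occur in vy at all.

Take i = 0: the string uxz is obtained from s by deleting |vy| ≥ 1 symbols, so |uxz| = 3p − |vy| < 3p.
But the letter (a or c) that does not occur in vy still occurs exactly p times in uxz. Every string of L with exactly p copies of some letter is a^p b^p c^p, of length 3p. Since |uxz| < 3p, uxz ∉ L.

This contradicts the CFL pumping lemma, which requires uv^i xy^i z ∈ L for all i ≥ 0.
Hence L = {a^n b^n c^n : n ≥ 0} is not context-free. ∎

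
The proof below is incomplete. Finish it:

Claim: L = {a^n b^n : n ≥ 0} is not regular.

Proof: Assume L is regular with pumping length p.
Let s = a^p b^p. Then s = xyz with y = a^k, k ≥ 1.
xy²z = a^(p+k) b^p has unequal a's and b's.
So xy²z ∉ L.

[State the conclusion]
This contradicts the pumping lemma for regular languages,
which guarantees xy^i z ∈ L for all i ≥ 0.

Since our assumption that L is regular leads to a contradiction,
we conclude that L = {a^n b^n : n ≥ 0} is NOT regular. ∎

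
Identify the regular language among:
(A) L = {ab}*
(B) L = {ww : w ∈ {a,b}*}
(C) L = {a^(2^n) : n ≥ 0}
(A) {ab}*

(A) L = {ab}* is regular.

This can be recognized by a finite automaton (DFA/NFA).
Regular expressions like {ab}* define regular languages.

The other choices are not regular:
- {ww : w ∈ {a,b}*}: After pumping, the two halves no longer match
- {a^(2^n) : n ≥ 0}: After pumping, length is no longer a power of 2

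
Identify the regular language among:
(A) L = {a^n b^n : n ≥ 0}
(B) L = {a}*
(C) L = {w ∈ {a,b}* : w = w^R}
(B) {a}*

(B) L = {a}* is regular.

This can be recognized by a finite automaton (DFA/NFA).
Regular expressions like {a}* define regular languages.

The other choices are not regular:
- {w ∈ {a,b}* : w = w^R}: After pumping, the string is no longer symmetric
- {a^n b^n : n ≥ 0}: After pumping, the number of a's and b's become unequal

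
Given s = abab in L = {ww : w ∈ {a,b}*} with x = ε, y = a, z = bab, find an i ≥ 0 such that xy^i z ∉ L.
i = 3

xy³z = ε · aaa · bab = aaabab; aaabab has length 6; its halves are aaa and bab, which differ, so it is not in L.
(Other choices also work, e.g. i = 0, 2; only i = 1 is guaranteed to stay in L since xy¹z = s.)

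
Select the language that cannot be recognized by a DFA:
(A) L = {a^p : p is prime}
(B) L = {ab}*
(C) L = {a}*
(A) {a^p : p is prime}

(A) L = {a^p : p is prime} is NOT regular.

The pumping lemma can be used to prove this:
After pumping, the length becomes composite

The other languages are regular because they can be recognized by finite automata.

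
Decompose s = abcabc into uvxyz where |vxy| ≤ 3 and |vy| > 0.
u='ab', v='c', x='a', y='b', z='c'

For s = abcabc with pumping length p = 3:

One valid decomposition:
- u = 'ab'
- v = 'c'
- x = 'a'
- y = 'b'
- z = 'c'

Verification:
- uvxyz = 'ab' + 'c' + 'a' + 'b' + 'c' = abcabc ✓
- |vxy| = |'cab'| = 3 ≤ 3 ✓
- |vy| = |'cb'| = 2 > 0 ✓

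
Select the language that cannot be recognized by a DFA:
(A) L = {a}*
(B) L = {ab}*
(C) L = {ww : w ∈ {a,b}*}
(C) {ww : w ∈ {a,b}*}

(C) L = {ww : w ∈ {a,b}*} is NOT regular.

The pumping lemma can be used to prove this:
After pumping, the two halves no longer match

The other languages are regular because they can be recognized by finite automata.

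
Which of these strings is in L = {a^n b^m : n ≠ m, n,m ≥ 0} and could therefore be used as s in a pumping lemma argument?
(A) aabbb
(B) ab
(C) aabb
(A) aabbb

The pumping lemma is applied to a string s that lies in L, so first check membership of each option:
- (A) aabbb = a^2 b^3 with 2 ≠ 3, so it is in L ✓
- (B) ab = a^1 b^1 has n = m = 1, so it is not in L ✗
- (C) aabb = a^2 b^2 has n = m = 2, so it is not in L ✗

Only (A) aabbb is in L, so it is the only candidate that could play the role of s.
(In a complete proof one picks s in terms of the pumping length p so that |s| ≥ p is guaranteed; a fixed string like aabbb illustrates the shape of such an s.)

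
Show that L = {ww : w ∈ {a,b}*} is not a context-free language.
Assume for contradiction that L is context-free, and let p ≥ 1 be the pumping length given by the pumping lemma for CFLs.
Choose s = a^p b^p a^p b^p. Then s ∈ L (take w = a^p b^p) and |s| = 4p ≥ p.
By the CFL pumping lemma, s = uvxyz for some u, v, x, y, z with |vxy| ≤ p, |vy| ≥ 1, and uv^i xy^i z ∈ L for every i ≥ 0.

Write s as four blocks A₁ B₁ A₂ B₂ with A₁ = A₂ = a^p and B₁ = B₂ = b^p. Since |vxy| ≤ p, the window vxy lies inside at most two adjacent blocks. Take i = 0 and let t = uxz, so |t| = 4p − |vy| with 1 ≤ |vy| ≤ p. If |t| is odd, t ∉ L immediately, so assume |vy| is even (hence |vy| ≥ 2) and |t|/2 = 2p − |vy|/2, which satisfies p ≤ |t|/2 ≤ 2p − 1.

Case 1 (vxy inside A₁B₁): t = a^(p−j) b^(p−l) a^p b^p with j + l = |vy|. The second half of t has length < 2p, so it is a suffix of the trailing a^p b^p and ends in b; the first half is a^(p−j) b^(p−l) a^((j+l)/2), which ends in a because (j+l)/2 ≥ 1. The halves differ, so t ∉ L.

Case 2 (vxy inside B₁A₂, straddling the middle): t = a^p b^(p−j) a^(p−l) b^p with j + l = |vy|. If t = ww, then w is a prefix of t of length ≥ p, so w begins with a^p; and w is a suffix of t of length ≥ p, so w ends with b^p. That forces |w| ≥ 2p, contradicting |w| = |t|/2 ≤ 2p − 1. So t ∉ L.

Case 3 (vxy inside A₂B₂): t = a^p b^p a^(p−j) b^(p−l) with j + l = |vy|. The first half of t is a prefix of a^p b^p, so it begins with a; the second half is b^((j+l)/2) a^(p−j) b^(p−l), which begins with b. The halves differ, so t ∉ L.

In every case uv⁰xy⁰z = uxz ∉ L.

This contradicts the CFL pumping lemma, which requires uv^i xy^i z ∈ L for all i ≥ 0.
Hence L = {ww : w ∈ {a,b}*} is not context-free. ∎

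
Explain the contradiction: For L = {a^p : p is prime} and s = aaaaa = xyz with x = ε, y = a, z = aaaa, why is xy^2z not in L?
xy²z = aaaaaa ∉ L

Pumping with i = 2 replaces y = a by y² = aa:
- Original: s = xyz = aaaaa; aaaaa has length 5, which is prime, so it is in L
- Pumped: xy²z = ε · aa · aaaa = aaaaaa
- aaaaaa has length 6 = 2 × 3, which is not prime, so it is not in L

The pumping lemma would require xy²z ∈ L, so this decomposition yields a contradiction.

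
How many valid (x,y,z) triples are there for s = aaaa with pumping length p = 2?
3

For s = 'aaaa' with pumping length p = 2:

Constraints: |xy| ≤ 2, |y| > 0

Valid decompositions (|xy| ≤ p, |y| ≥ 1):
  • x='', y='a', z='aaa'
  • x='a', y='a', z='aa'
  • x='', y='aa', z='aa'

Total count: 3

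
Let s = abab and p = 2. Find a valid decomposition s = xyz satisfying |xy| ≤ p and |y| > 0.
x = 'a', y = 'b', z = 'ab'

For s = abab and p = 2, one valid decomposition is:
- x = 'a' (length 1)
- y = 'b' (length 1)
- z = 'ab' (length 2)

Verification:
- xyz = 'a' + 'b' + 'ab' = abab ✓
- |xy| = 2 ≤ 2 ✓
- |y| = 1 > 0 ✓

All pumping lemma constraints are satisfied.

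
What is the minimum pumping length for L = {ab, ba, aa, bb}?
p = 3

For a finite language L, the pumping lemma holds vacuously if p > max|s| for s ∈ L.

The longest string in L = {ab, ba, aa, bb} has length 2.
If p = 3, then no string s ∈ L has |s| ≥ p, so the condition is vacuously true.

The minimum pumping length is p = 3.

Why no smaller p works: for any p ≤ 2, the longest string s ∈ L has |s| = 2 ≥ p, so it would
have to be pumpable; but pumping up (i = 2, 3, ...) produces ever longer strings, which cannot all lie in the
finite language L. So the pumping property fails for every p ≤ 2.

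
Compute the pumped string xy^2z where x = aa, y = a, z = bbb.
aaaabbb

Given x = 'aa', y = 'a', z = 'bbb' and i = 2:

xy^2z = x + y·y·...·y (2 times) + z
       = 'aa' + 'a'^2 + 'bbb'
       = 'aa' + 'aa' + 'bbb'
       = 'aaaabbb'

The pumped string is 'aaaabbb' with length 7.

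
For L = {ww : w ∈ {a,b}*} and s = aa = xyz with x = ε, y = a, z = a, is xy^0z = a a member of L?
No

xy⁰z = ε · ε · a = a.
a has odd length 1, so it cannot be written as ww and is not in L.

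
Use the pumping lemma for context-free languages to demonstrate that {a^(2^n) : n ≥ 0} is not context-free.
Assume for contradiction that L is context-free, and let p ≥ 1 be the pumping length given by the pumping lemma for CFLs.
Choose s = a^(2^p). Then s ∈ L and |s| = 2^p ≥ p.
By the CFL pumping lemma, s = uvxyz for some u, v, x, y, z with |vxy| ≤ p, |vy| ≥ 1, and uv^i xy^i z ∈ L for every i ≥ 0.
All symbols are a's, so only lengths matter: let k = |vy|, with 1 ≤ k ≤ |vxy| ≤ p < 2^p.

Take i = 2: |uv²xy²z| = 2^p + k, and 2^p < 2^p + k < 2^p + 2^p = 2^(p+1).
So the length lies strictly between consecutive powers of two and is not a power of 2; uv²xy²z ∉ L.

This contradicts the CFL pumping lemma, which requires uv^i xy^i z ∈ L for all i ≥ 0.
Hence L = {a^(2^n) : n ≥ 0} is not context-free. ∎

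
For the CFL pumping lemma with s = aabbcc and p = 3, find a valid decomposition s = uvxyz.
u='aa', v='b', x='b', y='c', z='c'

For s = aabbcc with pumping length p = 3:

One valid decomposition:
- u = 'aa'
- v = 'b'
- x = 'b'
- y = 'c'
- z = 'c'

Verification:
- uvxyz = 'aa' + 'b' + 'b' + 'c' + 'c' = aabbcc ✓
- |vxy| = |'bbc'| = 3 ≤ 3 ✓
- |vy| = |'bc'| = 2 > 0 ✓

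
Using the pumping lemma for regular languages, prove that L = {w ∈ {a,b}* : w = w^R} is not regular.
Assume for contradiction that L is regular, and let p ≥ 1 be the pumping length given by the pumping lemma.
Choose s = a^p b a^p. Then s ∈ L (it reads the same in both directions) and |s| = 2p + 1 ≥ p.
By the pumping lemma, s = xyz for some x, y, z with |xy| ≤ p, |y| ≥ 1, and xy^i z ∈ L for every i ≥ 0.
Since |xy| ≤ p and the first p symbols of s are all a's, y = a^k for some k with 1 ≤ k ≤ p.

Take i = 0: xy⁰z = a^(p − k) b a^p.
Its reversal is a^p b a^(p − k). These differ because the block of a's before the unique b has length p − k in one and p in the other, and p − k ≠ p since k ≥ 1. So xy⁰z is not a palindrome, i.e. xy⁰z ∉ L.

This contradicts the pumping lemma, which requires xy^i z ∈ L for all i ≥ 0.
Hence L = {w ∈ {a,b}* : w = w^R} is not regular. ∎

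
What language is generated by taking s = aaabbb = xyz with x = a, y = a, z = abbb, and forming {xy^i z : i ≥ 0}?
{xy^i z : i ≥ 0} = {a^(2+i) b^3 : i ≥ 0} = {aabbb, aaabbb, aaaabbb, ...}

With x = a, y = a, z = abbb: Starting with aaabbb and pumping the second 'a', we get strings with 2+i a's followed by 3 b's for i = 0, 1, 2, ...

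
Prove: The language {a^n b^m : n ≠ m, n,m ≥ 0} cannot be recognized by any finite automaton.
Assume for contradiction that L is regular, and let p ≥ 1 be the pumping length given by the pumping lemma.
Choose s = a^p b^(p + p!). Then s ∈ L because p ≠ p + p! (as p! ≥ 1), and |s| ≥ p.
By the pumping lemma, s = xyz for some x, y, z with |xy| ≤ p, |y| ≥ 1, and xy^i z ∈ L for every i ≥ 0.
Since |xy| ≤ p and the first p symbols of s are all a's, y = a^k for some k with 1 ≤ k ≤ p.
For every i ≥ 0, xy^i z = a^(p + (i − 1)k) b^(p + p!).

Because 1 ≤ k ≤ p, k divides p!. Let t = p!/k (a positive integer) and take i = t + 1.
Then the number of a's is p + tk = p + p!, which equals the number of b's.
So xy^(t+1) z = a^(p + p!) b^(p + p!) has equally many a's and b's and is NOT in L.

This contradicts the pumping lemma, which requires xy^i z ∈ L for all i ≥ 0.
Hence L = {a^n b^m : n ≠ m, n,m ≥ 0} is not regular. ∎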